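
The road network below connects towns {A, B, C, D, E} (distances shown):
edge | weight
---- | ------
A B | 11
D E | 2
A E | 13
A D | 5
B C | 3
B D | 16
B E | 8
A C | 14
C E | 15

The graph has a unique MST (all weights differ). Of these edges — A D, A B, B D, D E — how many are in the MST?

Kruskal's algorithm — process edges by increasing weight (ties by edge label):
D E (2): add — endpoints in different components.
B C (3): add — endpoints in different components.
A D (5): add — endpoints in different components.
B E (8): add — endpoints in different components.
MST edge set: {D E, B C, A D, B E}.
Of the listed edges, {A D, D E} are in the MST → 2.

2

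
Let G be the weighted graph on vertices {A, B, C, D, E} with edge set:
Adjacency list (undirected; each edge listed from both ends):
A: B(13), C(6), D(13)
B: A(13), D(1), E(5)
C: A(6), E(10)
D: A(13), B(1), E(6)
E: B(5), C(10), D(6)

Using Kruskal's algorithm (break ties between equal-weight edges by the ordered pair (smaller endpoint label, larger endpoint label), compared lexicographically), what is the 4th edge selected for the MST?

C-E

Sort edges by weight, then run Kruskal:
B—D (1): add — endpoints in different components.
B—E (5): add — endpoints in different components.
A—C (6): add — endpoints in different components.
D—E (6): skip — D and E already connected.
C—E (10): add — endpoints in different components.
The 4th edge added is C—E.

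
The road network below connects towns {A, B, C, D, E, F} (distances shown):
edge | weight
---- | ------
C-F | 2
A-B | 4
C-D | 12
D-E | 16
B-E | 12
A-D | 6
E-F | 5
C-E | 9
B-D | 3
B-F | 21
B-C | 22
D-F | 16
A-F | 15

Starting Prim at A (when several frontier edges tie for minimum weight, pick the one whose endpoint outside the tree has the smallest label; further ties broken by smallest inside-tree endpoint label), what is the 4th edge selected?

Prim, starting at A.
Step 1: cheapest edge leaving the tree is A-B (4); add B.
Step 2: cheapest edge leaving the tree is B-D (3); add D.
Step 3: cheapest edge leaving the tree is C-D (12); add C.
Step 4: cheapest edge leaving the tree is C-F (2); add F.
Step 5: cheapest edge leaving the tree is E-F (5); add E.
The 4th edge added is C-F.

C-F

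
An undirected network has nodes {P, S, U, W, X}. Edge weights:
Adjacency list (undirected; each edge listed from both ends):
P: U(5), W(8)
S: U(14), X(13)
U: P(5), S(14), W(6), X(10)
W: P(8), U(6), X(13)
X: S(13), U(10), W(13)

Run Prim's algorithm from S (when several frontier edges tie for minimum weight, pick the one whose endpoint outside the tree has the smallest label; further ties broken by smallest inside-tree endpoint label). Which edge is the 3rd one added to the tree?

Prim's algorithm from S:
Step 1: cheapest edge leaving the tree is S X (13); add X.
Step 2: cheapest edge leaving the tree is U X (10); add U.
Step 3: cheapest edge leaving the tree is P U (5); add P.
Step 4: cheapest edge leaving the tree is U W (6); add W.
The 3rd edge added is P U.

P-U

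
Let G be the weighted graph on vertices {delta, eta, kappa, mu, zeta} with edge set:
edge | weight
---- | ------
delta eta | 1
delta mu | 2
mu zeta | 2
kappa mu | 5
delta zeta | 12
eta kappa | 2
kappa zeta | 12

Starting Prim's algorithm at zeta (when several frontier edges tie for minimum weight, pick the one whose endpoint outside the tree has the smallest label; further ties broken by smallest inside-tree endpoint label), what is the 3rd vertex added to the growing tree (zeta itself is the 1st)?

Prim, starting at zeta.
Step 1: frontier [mu zeta 2, delta zeta 12, kappa zeta 12] → take mu zeta (2); add mu.
Step 2: frontier [delta mu 2, kappa mu 5, delta zeta 12, kappa zeta 12] → take delta mu (2); add delta.
Step 3: frontier [delta eta 1, kappa mu 5, kappa zeta 12] → take delta eta (1); add eta.
Step 4: frontier [eta kappa 2, kappa mu 5, kappa zeta 12] → take eta kappa (2); add kappa.
Vertex order: zeta, mu, delta, eta, kappa. The 3rd vertex is delta.

delta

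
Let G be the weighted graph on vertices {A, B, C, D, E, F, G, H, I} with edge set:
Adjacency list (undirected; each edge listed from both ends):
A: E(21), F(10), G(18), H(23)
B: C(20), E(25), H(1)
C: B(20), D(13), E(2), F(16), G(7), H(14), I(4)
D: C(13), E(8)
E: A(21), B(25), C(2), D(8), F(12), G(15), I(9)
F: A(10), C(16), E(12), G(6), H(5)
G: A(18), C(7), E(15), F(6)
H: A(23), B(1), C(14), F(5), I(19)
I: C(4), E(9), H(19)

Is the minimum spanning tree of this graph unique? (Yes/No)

Kruskal's algorithm — process edges by increasing weight (ties by edge label):
B-H (1): add — endpoints in different components.
C-E (2): add — endpoints in different components.
C-I (4): add — endpoints in different components.
F-H (5): add — endpoints in different components.
F-G (6): add — endpoints in different components.
C-G (7): add — endpoints in different components.
D-E (8): add — endpoints in different components.
E-I (9): skip — E and I already connected.
A-F (10): add — endpoints in different components.
Every non-tree edge has weight strictly greater than the heaviest edge on the tree path between its endpoints, so the MST is unique.

Yes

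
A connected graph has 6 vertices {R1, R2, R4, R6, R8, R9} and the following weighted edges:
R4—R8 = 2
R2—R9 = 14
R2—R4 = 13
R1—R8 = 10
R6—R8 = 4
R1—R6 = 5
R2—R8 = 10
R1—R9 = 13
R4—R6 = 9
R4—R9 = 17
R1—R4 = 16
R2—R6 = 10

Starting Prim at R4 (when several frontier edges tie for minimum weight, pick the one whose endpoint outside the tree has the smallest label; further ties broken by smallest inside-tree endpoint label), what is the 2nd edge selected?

R6-R8

Prim, starting at R4.
Step 1: cheapest edge leaving the tree is R4—R8 (2); add R8.
Step 2: cheapest edge leaving the tree is R6—R8 (4); add R6.
Step 3: cheapest edge leaving the tree is R1—R6 (5); add R1.
Step 4: cheapest edge leaving the tree is R2—R6 (10); add R2.
Step 5: cheapest edge leaving the tree is R1—R9 (13); add R9.
The 2nd edge added is R6—R8.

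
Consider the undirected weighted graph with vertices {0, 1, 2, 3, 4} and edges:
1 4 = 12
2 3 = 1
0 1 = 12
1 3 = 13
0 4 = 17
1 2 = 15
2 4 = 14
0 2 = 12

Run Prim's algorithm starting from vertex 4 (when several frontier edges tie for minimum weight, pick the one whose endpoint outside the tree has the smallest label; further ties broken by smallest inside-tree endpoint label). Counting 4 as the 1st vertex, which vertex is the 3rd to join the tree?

Prim, starting at 4.
Step 1: frontier [1 4 12, 2 4 14, 0 4 17] → take 1 4 (12); add 1.
Step 2: frontier [0 1 12, 1 3 13, 1 2 15, 2 4 14, 0 4 17] → take 0 1 (12); add 0.
Step 3: frontier [0 2 12, 1 3 13, 1 2 15, 2 4 14] → take 0 2 (12); add 2.
Step 4: frontier [1 3 13, 2 3 1] → take 2 3 (1); add 3.
Vertex order: 4, 1, 0, 2, 3. The 3rd vertex is 0.

0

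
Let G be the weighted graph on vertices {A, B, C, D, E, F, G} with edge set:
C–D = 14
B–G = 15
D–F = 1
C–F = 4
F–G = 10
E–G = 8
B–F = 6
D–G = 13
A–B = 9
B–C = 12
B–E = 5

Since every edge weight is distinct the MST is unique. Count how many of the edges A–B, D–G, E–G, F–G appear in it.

2

Kruskal's algorithm — process edges by increasing weight (ties by edge label):
D–F (1): add. Components now {A} {B} {C} {D,F} {E} {G}
C–F (4): add. Components now {A} {B} {C,D,F} {E} {G}
B–E (5): add. Components now {A} {B,E} {C,D,F} {G}
B–F (6): add. Components now {A} {B,C,D,E,F} {G}
E–G (8): add. Components now {A} {B,C,D,E,F,G}
A–B (9): add. Components now {A,B,C,D,E,F,G}
MST edge set: {D–F, C–F, B–E, B–F, E–G, A–B}.
Of the listed edges, {A–B, E–G} are in the MST → 2.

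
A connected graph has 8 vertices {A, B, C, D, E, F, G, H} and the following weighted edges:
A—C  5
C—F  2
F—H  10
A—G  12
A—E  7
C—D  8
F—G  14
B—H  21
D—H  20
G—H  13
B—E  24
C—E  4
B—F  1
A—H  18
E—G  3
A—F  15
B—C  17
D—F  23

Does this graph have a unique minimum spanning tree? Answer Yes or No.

Sort edges by weight, then run Kruskal:
B—F (1): add — endpoints in different components.
C—F (2): add — endpoints in different components.
E—G (3): add — endpoints in different components.
C—E (4): add — endpoints in different components.
A—C (5): add — endpoints in different components.
A—E (7): skip — A and E already connected.
C—D (8): add — endpoints in different components.
F—H (10): add — endpoints in different components.
Every non-tree edge has weight strictly greater than the heaviest edge on the tree path between its endpoints, so the MST is unique.

Yes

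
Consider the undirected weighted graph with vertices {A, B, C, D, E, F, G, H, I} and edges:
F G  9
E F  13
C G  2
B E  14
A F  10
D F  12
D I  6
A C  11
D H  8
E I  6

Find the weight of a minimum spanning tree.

67

Kruskal's algorithm — process edges by increasing weight (ties by edge label):
C G (2): add — endpoints in different components.
D I (6): add — endpoints in different components.
E I (6): add — endpoints in different components.
D H (8): add — endpoints in different components.
F G (9): add — endpoints in different components.
A F (10): add — endpoints in different components.
A C (11): skip — A and C already connected.
D F (12): add — endpoints in different components.
E F (13): skip — E and F already connected.
B E (14): add — endpoints in different components.
MST edges: C G, D I, E I, D H, F G, A F, D F, B E; total weight 2+6+6+8+9+10+12+14 = 67.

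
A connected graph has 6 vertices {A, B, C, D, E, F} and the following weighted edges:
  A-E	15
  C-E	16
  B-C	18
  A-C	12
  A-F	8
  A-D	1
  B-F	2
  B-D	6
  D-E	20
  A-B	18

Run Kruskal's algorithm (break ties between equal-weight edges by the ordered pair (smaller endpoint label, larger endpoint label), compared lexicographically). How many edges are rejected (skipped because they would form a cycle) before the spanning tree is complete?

1

Kruskal's algorithm — process edges by increasing weight (ties by edge label):
A-D (1): add. Components now {A,D} {B} {C} {E} {F}
B-F (2): add. Components now {A,D} {B,F} {C} {E}
B-D (6): add. Components now {A,B,D,F} {C} {E}
A-F (8): skip — A and F already connected.
A-C (12): add. Components now {A,B,C,D,F} {E}
A-E (15): add. Components now {A,B,C,D,E,F}
Edges rejected before the tree was complete: 1.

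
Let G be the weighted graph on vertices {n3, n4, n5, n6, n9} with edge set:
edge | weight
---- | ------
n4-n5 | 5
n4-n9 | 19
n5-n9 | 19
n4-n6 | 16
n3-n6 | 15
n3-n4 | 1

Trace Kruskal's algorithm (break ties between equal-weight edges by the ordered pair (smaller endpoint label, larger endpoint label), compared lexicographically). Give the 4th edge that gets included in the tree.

n4-n9

Sort edges by weight, then run Kruskal:
n3-n4 (1): add — endpoints in different components.
n4-n5 (5): add — endpoints in different components.
n3-n6 (15): add — endpoints in different components.
n4-n6 (16): skip — n4 and n6 already connected.
n4-n9 (19): add — endpoints in different components.
The 4th edge added is n4-n9.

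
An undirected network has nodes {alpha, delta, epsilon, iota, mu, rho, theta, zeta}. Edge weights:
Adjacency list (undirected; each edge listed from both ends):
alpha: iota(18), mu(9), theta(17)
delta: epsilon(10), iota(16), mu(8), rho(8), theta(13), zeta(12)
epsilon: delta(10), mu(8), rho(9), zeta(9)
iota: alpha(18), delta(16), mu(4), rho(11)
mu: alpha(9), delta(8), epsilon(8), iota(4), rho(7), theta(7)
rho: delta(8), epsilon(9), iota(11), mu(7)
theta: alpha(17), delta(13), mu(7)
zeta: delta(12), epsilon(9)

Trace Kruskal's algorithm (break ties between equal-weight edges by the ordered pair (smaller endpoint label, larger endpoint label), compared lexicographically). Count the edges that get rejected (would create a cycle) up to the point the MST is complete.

Sort edges by weight, then run Kruskal:
iota-mu (4): add — endpoints in different components.
mu-rho (7): add — endpoints in different components.
mu-theta (7): add — endpoints in different components.
delta-mu (8): add — endpoints in different components.
delta-rho (8): skip — delta and rho already connected.
epsilon-mu (8): add — endpoints in different components.
alpha-mu (9): add — endpoints in different components.
epsilon-rho (9): skip — epsilon and rho already connected.
epsilon-zeta (9): add — endpoints in different components.
Edges rejected before the tree was complete: 2.

2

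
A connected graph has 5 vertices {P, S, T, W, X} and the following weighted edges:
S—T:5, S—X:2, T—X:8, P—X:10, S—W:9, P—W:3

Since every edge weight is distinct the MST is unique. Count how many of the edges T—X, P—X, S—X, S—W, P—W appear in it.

Kruskal: consider edges lightest-first.
S—X (2): add — endpoints in different components.
P—W (3): add — endpoints in different components.
S—T (5): add — endpoints in different components.
T—X (8): skip — T and X already connected.
S—W (9): add — endpoints in different components.
MST edge set: {S—X, P—W, S—T, S—W}.
Of the listed edges, {S—X, S—W, P—W} are in the MST → 3.

3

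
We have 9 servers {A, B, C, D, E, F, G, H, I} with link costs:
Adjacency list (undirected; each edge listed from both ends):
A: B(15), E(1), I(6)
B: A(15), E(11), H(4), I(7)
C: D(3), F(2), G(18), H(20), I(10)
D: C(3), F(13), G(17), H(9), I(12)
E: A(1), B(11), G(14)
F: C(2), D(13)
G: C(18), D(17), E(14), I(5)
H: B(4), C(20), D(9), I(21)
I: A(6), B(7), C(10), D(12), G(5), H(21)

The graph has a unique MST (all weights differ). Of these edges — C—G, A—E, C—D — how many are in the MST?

Sort edges by weight, then run Kruskal:
A—E (1): add — endpoints in different components.
C—F (2): add — endpoints in different components.
C—D (3): add — endpoints in different components.
B—H (4): add — endpoints in different components.
G—I (5): add — endpoints in different components.
A—I (6): add — endpoints in different components.
B—I (7): add — endpoints in different components.
D—H (9): add — endpoints in different components.
MST edge set: {A—E, C—F, C—D, B—H, G—I, A—I, B—I, D—H}.
Of the listed edges, {A—E, C—D} are in the MST → 2.

2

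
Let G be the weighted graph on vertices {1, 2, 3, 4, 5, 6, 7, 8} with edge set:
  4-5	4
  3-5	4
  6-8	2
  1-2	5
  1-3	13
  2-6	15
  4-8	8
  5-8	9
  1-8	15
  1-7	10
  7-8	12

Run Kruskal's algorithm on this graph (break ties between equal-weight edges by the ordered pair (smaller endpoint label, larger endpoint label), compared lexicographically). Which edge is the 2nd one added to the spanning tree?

3-5

Kruskal's algorithm — process edges by increasing weight (ties by edge label):
6-8 (2): add — endpoints in different components.
3-5 (4): add — endpoints in different components.
4-5 (4): add — endpoints in different components.
1-2 (5): add — endpoints in different components.
4-8 (8): add — endpoints in different components.
5-8 (9): skip — 5 and 8 already connected.
1-7 (10): add — endpoints in different components.
7-8 (12): add — endpoints in different components.
The 2nd edge added is 3-5.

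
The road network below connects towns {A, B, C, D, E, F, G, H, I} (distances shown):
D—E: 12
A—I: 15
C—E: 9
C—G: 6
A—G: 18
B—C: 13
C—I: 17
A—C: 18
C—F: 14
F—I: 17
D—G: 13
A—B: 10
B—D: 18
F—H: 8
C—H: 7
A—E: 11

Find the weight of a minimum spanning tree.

78

Prim's algorithm from A:
Step 1: cheapest edge leaving the tree is A—B (10); add B.
Step 2: cheapest edge leaving the tree is A—E (11); add E.
Step 3: cheapest edge leaving the tree is C—E (9); add C.
Step 4: cheapest edge leaving the tree is C—G (6); add G.
Step 5: cheapest edge leaving the tree is C—H (7); add H.
Step 6: cheapest edge leaving the tree is F—H (8); add F.
Step 7: cheapest edge leaving the tree is D—E (12); add D.
Step 8: cheapest edge leaving the tree is A—I (15); add I.
MST edges: A—B, A—E, C—E, C—G, C—H, F—H, D—E, A—I; total weight 10+11+9+6+7+8+12+15 = 78.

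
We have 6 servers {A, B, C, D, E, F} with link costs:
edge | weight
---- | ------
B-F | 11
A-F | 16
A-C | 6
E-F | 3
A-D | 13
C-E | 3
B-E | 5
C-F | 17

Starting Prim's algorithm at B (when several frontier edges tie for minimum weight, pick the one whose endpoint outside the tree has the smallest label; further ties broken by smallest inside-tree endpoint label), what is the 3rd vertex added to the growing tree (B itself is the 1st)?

Prim, starting at B.
Step 1: frontier [B-E 5, B-F 11] → take B-E (5); add E.
Step 2: frontier [B-F 11, C-E 3, E-F 3] → take C-E (3); add C.
Step 3: frontier [B-F 11, A-C 6, C-F 17, E-F 3] → take E-F (3); add F.
Step 4: frontier [A-C 6, A-F 16] → take A-C (6); add A.
Step 5: frontier [A-D 13] → take A-D (13); add D.
Vertex order: B, E, C, F, A, D. The 3rd vertex is C.

C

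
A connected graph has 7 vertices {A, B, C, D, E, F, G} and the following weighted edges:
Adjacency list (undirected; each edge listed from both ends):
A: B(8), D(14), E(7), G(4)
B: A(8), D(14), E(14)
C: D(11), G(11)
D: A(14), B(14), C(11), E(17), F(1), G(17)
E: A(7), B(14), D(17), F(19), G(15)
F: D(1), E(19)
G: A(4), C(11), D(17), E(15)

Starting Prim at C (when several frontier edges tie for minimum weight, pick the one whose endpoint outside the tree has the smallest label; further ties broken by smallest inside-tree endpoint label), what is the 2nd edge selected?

Prim's algorithm from C:
Step 1: frontier [C D 11, C G 11] → take C D (11); add D.
Step 2: frontier [C G 11, D F 1, A D 14, B D 14, D E 17, D G 17] → take D F (1); add F.
Step 3: frontier [C G 11, A D 14, B D 14, D E 17, D G 17, E F 19] → take C G (11); add G.
Step 4: frontier [A D 14, B D 14, D E 17, E F 19, A G 4, E G 15] → take A G (4); add A.
Step 5: frontier [A E 7, A B 8, B D 14, D E 17, E F 19, E G 15] → take A E (7); add E.
Step 6: frontier [A B 8, B D 14, B E 14] → take A B (8); add B.
The 2nd edge added is D F.

D-F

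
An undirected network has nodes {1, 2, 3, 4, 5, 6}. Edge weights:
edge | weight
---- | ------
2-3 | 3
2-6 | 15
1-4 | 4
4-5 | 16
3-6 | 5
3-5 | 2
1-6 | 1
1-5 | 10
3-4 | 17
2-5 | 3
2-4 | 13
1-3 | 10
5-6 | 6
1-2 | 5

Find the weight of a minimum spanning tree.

Kruskal's algorithm — process edges by increasing weight (ties by edge label):
1-6 (1): add. Components now {1,6} {2} {3} {4} {5}
3-5 (2): add. Components now {1,6} {2} {3,5} {4}
2-3 (3): add. Components now {1,6} {2,3,5} {4}
2-5 (3): skip — 2 and 5 already connected.
1-4 (4): add. Components now {1,4,6} {2,3,5}
1-2 (5): add. Components now {1,2,3,4,5,6}
MST edges: 1-6, 3-5, 2-3, 1-4, 1-2; total weight 1+2+3+4+5 = 15.

15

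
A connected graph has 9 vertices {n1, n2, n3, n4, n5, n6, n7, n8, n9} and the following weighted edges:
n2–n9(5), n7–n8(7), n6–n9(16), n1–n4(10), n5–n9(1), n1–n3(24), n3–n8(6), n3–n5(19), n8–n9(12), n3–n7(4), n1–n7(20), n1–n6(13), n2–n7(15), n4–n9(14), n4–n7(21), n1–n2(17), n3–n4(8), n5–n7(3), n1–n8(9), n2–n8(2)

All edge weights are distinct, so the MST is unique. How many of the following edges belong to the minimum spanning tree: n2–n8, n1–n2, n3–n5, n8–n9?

1

Kruskal's algorithm — process edges by increasing weight (ties by edge label):
n5–n9 (1): add — endpoints in different components.
n2–n8 (2): add — endpoints in different components.
n5–n7 (3): add — endpoints in different components.
n3–n7 (4): add — endpoints in different components.
n2–n9 (5): add — endpoints in different components.
n3–n8 (6): skip — n8 and n3 already connected.
n7–n8 (7): skip — n8 and n7 already connected.
n3–n4 (8): add — endpoints in different components.
n1–n8 (9): add — endpoints in different components.
n1–n4 (10): skip — n1 and n4 already connected.
n8–n9 (12): skip — n8 and n9 already connected.
n1–n6 (13): add — endpoints in different components.
MST edge set: {n5–n9, n2–n8, n5–n7, n3–n7, n2–n9, n3–n4, n1–n8, n1–n6}.
Of the listed edges, {n2–n8} are in the MST → 1.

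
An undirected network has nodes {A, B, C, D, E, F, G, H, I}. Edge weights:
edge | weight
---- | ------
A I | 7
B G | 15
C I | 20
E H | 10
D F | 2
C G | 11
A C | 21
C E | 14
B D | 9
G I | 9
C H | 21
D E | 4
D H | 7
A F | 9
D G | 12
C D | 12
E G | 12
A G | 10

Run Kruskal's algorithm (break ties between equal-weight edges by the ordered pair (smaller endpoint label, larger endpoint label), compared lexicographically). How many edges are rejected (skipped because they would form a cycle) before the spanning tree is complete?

2

Kruskal's algorithm — process edges by increasing weight (ties by edge label):
D F (2): add — endpoints in different components.
D E (4): add — endpoints in different components.
A I (7): add — endpoints in different components.
D H (7): add — endpoints in different components.
A F (9): add — endpoints in different components.
B D (9): add — endpoints in different components.
G I (9): add — endpoints in different components.
A G (10): skip — A and G already connected.
E H (10): skip — E and H already connected.
C G (11): add — endpoints in different components.
Edges rejected before the tree was complete: 2.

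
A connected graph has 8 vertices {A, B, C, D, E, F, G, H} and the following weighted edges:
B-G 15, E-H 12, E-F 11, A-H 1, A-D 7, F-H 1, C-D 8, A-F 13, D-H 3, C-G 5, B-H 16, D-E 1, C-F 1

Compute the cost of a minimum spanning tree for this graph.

27

Grow the tree from A using Prim:
Step 1: frontier [A-H 1, A-D 7, A-F 13] → take A-H (1); add H.
Step 2: frontier [A-D 7, A-F 13, F-H 1, D-H 3, E-H 12, B-H 16] → take F-H (1); add F.
Step 3: frontier [A-D 7, C-F 1, E-F 11, D-H 3, E-H 12, B-H 16] → take C-F (1); add C.
Step 4: frontier [A-D 7, C-G 5, C-D 8, E-F 11, D-H 3, E-H 12, B-H 16] → take D-H (3); add D.
Step 5: frontier [C-G 5, D-E 1, E-F 11, E-H 12, B-H 16] → take D-E (1); add E.
Step 6: frontier [C-G 5, B-H 16] → take C-G (5); add G.
Step 7: frontier [B-G 15, B-H 16] → take B-G (15); add B.
MST edges: A-H, F-H, C-F, D-H, D-E, C-G, B-G; total weight 1+1+1+3+1+5+15 = 27.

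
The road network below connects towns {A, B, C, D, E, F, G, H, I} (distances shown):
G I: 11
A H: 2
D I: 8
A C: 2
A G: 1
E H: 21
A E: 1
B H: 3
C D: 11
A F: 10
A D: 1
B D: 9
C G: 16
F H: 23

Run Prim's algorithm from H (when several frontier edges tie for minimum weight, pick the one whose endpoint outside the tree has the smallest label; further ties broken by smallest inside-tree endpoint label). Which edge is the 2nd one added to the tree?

Grow the tree from H using Prim:
Step 1: cheapest edge leaving the tree is A H (2); add A.
Step 2: cheapest edge leaving the tree is A D (1); add D.
Step 3: cheapest edge leaving the tree is A E (1); add E.
Step 4: cheapest edge leaving the tree is A G (1); add G.
Step 5: cheapest edge leaving the tree is A C (2); add C.
Step 6: cheapest edge leaving the tree is B H (3); add B.
Step 7: cheapest edge leaving the tree is D I (8); add I.
Step 8: cheapest edge leaving the tree is A F (10); add F.
The 2nd edge added is A D.

A-D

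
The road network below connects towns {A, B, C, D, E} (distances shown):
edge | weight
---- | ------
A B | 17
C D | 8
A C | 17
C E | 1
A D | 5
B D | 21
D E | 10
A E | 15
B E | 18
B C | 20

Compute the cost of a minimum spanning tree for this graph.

31

Kruskal: consider edges lightest-first.
C E (1): add — endpoints in different components.
A D (5): add — endpoints in different components.
C D (8): add — endpoints in different components.
D E (10): skip — D and E already connected.
A E (15): skip — A and E already connected.
A B (17): add — endpoints in different components.
MST edges: C E, A D, C D, A B; total weight 1+5+8+17 = 31.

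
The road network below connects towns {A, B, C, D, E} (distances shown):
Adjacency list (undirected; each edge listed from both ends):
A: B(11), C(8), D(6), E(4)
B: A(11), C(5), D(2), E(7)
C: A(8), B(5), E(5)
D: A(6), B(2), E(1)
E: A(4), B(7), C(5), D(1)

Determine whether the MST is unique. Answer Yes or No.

No

Sort edges by weight, then run Kruskal:
D—E (1): add. Components now {A} {B} {C} {D,E}
B—D (2): add. Components now {A} {B,D,E} {C}
A—E (4): add. Components now {A,B,D,E} {C}
B—C (5): add. Components now {A,B,C,D,E}
Non-tree edge C—E has weight 5, equal to the heaviest edge on its tree cycle — swapping gives another MST of the same weight. Not unique.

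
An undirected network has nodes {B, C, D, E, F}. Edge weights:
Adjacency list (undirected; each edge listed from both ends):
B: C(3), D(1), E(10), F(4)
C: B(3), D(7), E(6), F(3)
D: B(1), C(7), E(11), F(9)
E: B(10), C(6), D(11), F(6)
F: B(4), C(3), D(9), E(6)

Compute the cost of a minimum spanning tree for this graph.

13

Prim's algorithm from C:
Step 1: frontier [B C 3, C F 3, C E 6, C D 7] → take B C (3); add B.
Step 2: frontier [B D 1, B F 4, B E 10, C F 3, C E 6, C D 7] → take B D (1); add D.
Step 3: frontier [B F 4, B E 10, C F 3, C E 6, D F 9, D E 11] → take C F (3); add F.
Step 4: frontier [B E 10, C E 6, D E 11, E F 6] → take C E (6); add E.
MST edges: B C, B D, C F, C E; total weight 3+1+3+6 = 13.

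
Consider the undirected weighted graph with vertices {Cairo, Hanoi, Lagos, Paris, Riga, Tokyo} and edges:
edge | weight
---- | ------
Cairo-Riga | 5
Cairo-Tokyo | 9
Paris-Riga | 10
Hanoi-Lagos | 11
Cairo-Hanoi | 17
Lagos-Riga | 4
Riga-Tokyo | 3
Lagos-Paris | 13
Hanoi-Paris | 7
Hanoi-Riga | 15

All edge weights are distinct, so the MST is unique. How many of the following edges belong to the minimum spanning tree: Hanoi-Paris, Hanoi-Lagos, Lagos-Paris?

1

Kruskal: consider edges lightest-first.
Riga-Tokyo (3): add. Components now {Hanoi} {Paris} {Riga,Tokyo} {Lagos} {Cairo}
Lagos-Riga (4): add. Components now {Hanoi} {Paris} {Lagos,Riga,Tokyo} {Cairo}
Cairo-Riga (5): add. Components now {Hanoi} {Paris} {Cairo,Lagos,Riga,Tokyo}
Hanoi-Paris (7): add. Components now {Hanoi,Paris} {Cairo,Lagos,Riga,Tokyo}
Cairo-Tokyo (9): skip — Tokyo and Cairo already connected.
Paris-Riga (10): add. Components now {Cairo,Hanoi,Lagos,Paris,Riga,Tokyo}
MST edge set: {Riga-Tokyo, Lagos-Riga, Cairo-Riga, Hanoi-Paris, Paris-Riga}.
Of the listed edges, {Hanoi-Paris} are in the MST → 1.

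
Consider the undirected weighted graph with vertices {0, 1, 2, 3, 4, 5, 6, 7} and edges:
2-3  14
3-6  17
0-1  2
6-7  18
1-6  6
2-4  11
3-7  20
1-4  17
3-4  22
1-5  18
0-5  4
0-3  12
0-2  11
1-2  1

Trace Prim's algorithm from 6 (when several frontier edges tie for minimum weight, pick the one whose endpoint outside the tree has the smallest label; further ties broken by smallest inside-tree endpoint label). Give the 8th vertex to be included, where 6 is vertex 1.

7

Prim, starting at 6.
Step 1: frontier [1-6 6, 3-6 17, 6-7 18] → take 1-6 (6); add 1.
Step 2: frontier [1-2 1, 0-1 2, 1-4 17, 1-5 18, 3-6 17, 6-7 18] → take 1-2 (1); add 2.
Step 3: frontier [0-1 2, 1-4 17, 1-5 18, 0-2 11, 2-4 11, 2-3 14, 3-6 17, 6-7 18] → take 0-1 (2); add 0.
Step 4: frontier [0-5 4, 0-3 12, 1-4 17, 1-5 18, 2-4 11, 2-3 14, 3-6 17, 6-7 18] → take 0-5 (4); add 5.
Step 5: frontier [0-3 12, 1-4 17, 2-4 11, 2-3 14, 3-6 17, 6-7 18] → take 2-4 (11); add 4.
Step 6: frontier [0-3 12, 2-3 14, 3-4 22, 3-6 17, 6-7 18] → take 0-3 (12); add 3.
Step 7: frontier [3-7 20, 6-7 18] → take 6-7 (18); add 7.
Vertex order: 6, 1, 2, 0, 5, 4, 3, 7. The 8th vertex is 7.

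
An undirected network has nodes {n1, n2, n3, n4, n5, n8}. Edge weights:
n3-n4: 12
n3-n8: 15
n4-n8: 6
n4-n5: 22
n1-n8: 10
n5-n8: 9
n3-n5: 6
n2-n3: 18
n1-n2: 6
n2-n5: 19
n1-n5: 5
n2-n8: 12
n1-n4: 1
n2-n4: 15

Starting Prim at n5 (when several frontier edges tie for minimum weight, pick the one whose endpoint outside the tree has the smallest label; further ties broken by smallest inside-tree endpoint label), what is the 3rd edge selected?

Grow the tree from n5 using Prim:
Step 1: cheapest edge leaving the tree is n1-n5 (5); add n1.
Step 2: cheapest edge leaving the tree is n1-n4 (1); add n4.
Step 3: cheapest edge leaving the tree is n1-n2 (6); add n2.
Step 4: cheapest edge leaving the tree is n3-n5 (6); add n3.
Step 5: cheapest edge leaving the tree is n4-n8 (6); add n8.
The 3rd edge added is n1-n2.

n1-n2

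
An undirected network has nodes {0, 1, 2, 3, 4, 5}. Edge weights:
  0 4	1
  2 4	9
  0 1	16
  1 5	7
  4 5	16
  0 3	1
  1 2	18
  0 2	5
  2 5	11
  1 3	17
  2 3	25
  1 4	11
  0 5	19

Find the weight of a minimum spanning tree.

Kruskal's algorithm — process edges by increasing weight (ties by edge label):
0 3 (1): add — endpoints in different components.
0 4 (1): add — endpoints in different components.
0 2 (5): add — endpoints in different components.
1 5 (7): add — endpoints in different components.
2 4 (9): skip — 2 and 4 already connected.
1 4 (11): add — endpoints in different components.
MST edges: 0 3, 0 4, 0 2, 1 5, 1 4; total weight 1+1+5+7+11 = 25.

25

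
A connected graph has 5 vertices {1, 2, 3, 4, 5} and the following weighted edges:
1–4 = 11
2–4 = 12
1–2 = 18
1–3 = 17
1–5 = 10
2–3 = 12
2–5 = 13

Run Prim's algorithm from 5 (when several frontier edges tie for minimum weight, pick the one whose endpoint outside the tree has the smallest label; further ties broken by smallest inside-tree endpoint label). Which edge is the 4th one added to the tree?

2-3

Prim's algorithm from 5:
Step 1: cheapest edge leaving the tree is 1–5 (10); add 1.
Step 2: cheapest edge leaving the tree is 1–4 (11); add 4.
Step 3: cheapest edge leaving the tree is 2–4 (12); add 2.
Step 4: cheapest edge leaving the tree is 2–3 (12); add 3.
The 4th edge added is 2–3.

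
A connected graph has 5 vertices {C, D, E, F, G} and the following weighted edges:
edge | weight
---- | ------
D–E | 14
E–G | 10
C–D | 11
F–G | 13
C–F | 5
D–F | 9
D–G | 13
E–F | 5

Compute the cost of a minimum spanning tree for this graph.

Prim, starting at D.
Step 1: frontier [D–F 9, C–D 11, D–G 13, D–E 14] → take D–F (9); add F.
Step 2: frontier [C–D 11, D–G 13, D–E 14, C–F 5, E–F 5, F–G 13] → take C–F (5); add C.
Step 3: frontier [D–G 13, D–E 14, E–F 5, F–G 13] → take E–F (5); add E.
Step 4: frontier [D–G 13, E–G 10, F–G 13] → take E–G (10); add G.
MST edges: D–F, C–F, E–F, E–G; total weight 9+5+5+10 = 29.

29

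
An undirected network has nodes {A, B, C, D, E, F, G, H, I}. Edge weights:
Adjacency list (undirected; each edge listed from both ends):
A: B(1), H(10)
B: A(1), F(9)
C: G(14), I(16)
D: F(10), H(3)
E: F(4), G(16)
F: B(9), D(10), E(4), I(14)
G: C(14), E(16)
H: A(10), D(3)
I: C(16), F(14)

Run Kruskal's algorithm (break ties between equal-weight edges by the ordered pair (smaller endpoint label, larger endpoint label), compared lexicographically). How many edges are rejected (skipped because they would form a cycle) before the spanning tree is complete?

Kruskal's algorithm — process edges by increasing weight (ties by edge label):
A–B (1): add — endpoints in different components.
D–H (3): add — endpoints in different components.
E–F (4): add — endpoints in different components.
B–F (9): add — endpoints in different components.
A–H (10): add — endpoints in different components.
D–F (10): skip — D and F already connected.
C–G (14): add — endpoints in different components.
F–I (14): add — endpoints in different components.
C–I (16): add — endpoints in different components.
Edges rejected before the tree was complete: 1.

1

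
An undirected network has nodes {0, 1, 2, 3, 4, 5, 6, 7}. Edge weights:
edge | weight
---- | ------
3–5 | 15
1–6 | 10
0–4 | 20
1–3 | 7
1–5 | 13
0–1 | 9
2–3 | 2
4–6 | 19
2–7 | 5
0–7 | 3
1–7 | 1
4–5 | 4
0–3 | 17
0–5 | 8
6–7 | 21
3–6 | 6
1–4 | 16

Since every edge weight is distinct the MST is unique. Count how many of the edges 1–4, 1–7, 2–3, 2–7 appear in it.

3

Kruskal: consider edges lightest-first.
1–7 (1): add — endpoints in different components.
2–3 (2): add — endpoints in different components.
0–7 (3): add — endpoints in different components.
4–5 (4): add — endpoints in different components.
2–7 (5): add — endpoints in different components.
3–6 (6): add — endpoints in different components.
1–3 (7): skip — 1 and 3 already connected.
0–5 (8): add — endpoints in different components.
MST edge set: {1–7, 2–3, 0–7, 4–5, 2–7, 3–6, 0–5}.
Of the listed edges, {1–7, 2–3, 2–7} are in the MST → 3.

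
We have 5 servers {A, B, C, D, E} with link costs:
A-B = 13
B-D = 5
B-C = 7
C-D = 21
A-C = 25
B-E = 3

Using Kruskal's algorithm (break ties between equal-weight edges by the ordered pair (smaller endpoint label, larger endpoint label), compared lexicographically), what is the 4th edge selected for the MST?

A-B

Sort edges by weight, then run Kruskal:
B-E (3): add. Components now {A} {B,E} {C} {D}
B-D (5): add. Components now {A} {B,D,E} {C}
B-C (7): add. Components now {A} {B,C,D,E}
A-B (13): add. Components now {A,B,C,D,E}
The 4th edge added is A-B.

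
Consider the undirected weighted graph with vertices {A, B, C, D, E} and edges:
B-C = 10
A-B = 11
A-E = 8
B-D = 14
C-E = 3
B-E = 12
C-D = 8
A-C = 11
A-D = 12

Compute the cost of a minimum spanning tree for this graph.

Kruskal: consider edges lightest-first.
C-E (3): add — endpoints in different components.
A-E (8): add — endpoints in different components.
C-D (8): add — endpoints in different components.
B-C (10): add — endpoints in different components.
MST edges: C-E, A-E, C-D, B-C; total weight 3+8+8+10 = 29.

29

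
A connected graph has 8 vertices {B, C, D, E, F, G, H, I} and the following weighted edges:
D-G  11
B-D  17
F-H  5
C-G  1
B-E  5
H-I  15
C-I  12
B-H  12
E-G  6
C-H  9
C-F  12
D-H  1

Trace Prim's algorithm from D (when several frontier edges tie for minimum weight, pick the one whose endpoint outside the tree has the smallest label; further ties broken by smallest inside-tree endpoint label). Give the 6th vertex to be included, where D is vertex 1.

Grow the tree from D using Prim:
Step 1: frontier [D-H 1, D-G 11, B-D 17] → take D-H (1); add H.
Step 2: frontier [D-G 11, B-D 17, F-H 5, C-H 9, B-H 12, H-I 15] → take F-H (5); add F.
Step 3: frontier [D-G 11, B-D 17, C-F 12, C-H 9, B-H 12, H-I 15] → take C-H (9); add C.
Step 4: frontier [C-G 1, C-I 12, D-G 11, B-D 17, B-H 12, H-I 15] → take C-G (1); add G.
Step 5: frontier [C-I 12, B-D 17, E-G 6, B-H 12, H-I 15] → take E-G (6); add E.
Step 6: frontier [C-I 12, B-D 17, B-E 5, B-H 12, H-I 15] → take B-E (5); add B.
Step 7: frontier [C-I 12, H-I 15] → take C-I (12); add I.
Vertex order: D, H, F, C, G, E, B, I. The 6th vertex is E.

E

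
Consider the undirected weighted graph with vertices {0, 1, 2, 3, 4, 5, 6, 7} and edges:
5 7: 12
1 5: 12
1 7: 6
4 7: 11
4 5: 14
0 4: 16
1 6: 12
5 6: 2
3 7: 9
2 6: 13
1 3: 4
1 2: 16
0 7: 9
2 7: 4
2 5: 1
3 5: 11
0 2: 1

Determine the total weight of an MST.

Prim's algorithm from 7:
Step 1: cheapest edge leaving the tree is 2 7 (4); add 2.
Step 2: cheapest edge leaving the tree is 0 2 (1); add 0.
Step 3: cheapest edge leaving the tree is 2 5 (1); add 5.
Step 4: cheapest edge leaving the tree is 5 6 (2); add 6.
Step 5: cheapest edge leaving the tree is 1 7 (6); add 1.
Step 6: cheapest edge leaving the tree is 1 3 (4); add 3.
Step 7: cheapest edge leaving the tree is 4 7 (11); add 4.
MST edges: 2 7, 0 2, 2 5, 5 6, 1 7, 1 3, 4 7; total weight 4+1+1+2+6+4+11 = 29.

29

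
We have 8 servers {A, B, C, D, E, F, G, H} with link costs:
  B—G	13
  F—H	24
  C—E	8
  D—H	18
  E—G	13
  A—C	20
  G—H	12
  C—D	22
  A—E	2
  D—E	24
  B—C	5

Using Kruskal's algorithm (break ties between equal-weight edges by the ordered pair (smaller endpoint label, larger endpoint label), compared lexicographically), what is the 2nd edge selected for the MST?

Kruskal's algorithm — process edges by increasing weight (ties by edge label):
A—E (2): add — endpoints in different components.
B—C (5): add — endpoints in different components.
C—E (8): add — endpoints in different components.
G—H (12): add — endpoints in different components.
B—G (13): add — endpoints in different components.
E—G (13): skip — E and G already connected.
D—H (18): add — endpoints in different components.
A—C (20): skip — A and C already connected.
C—D (22): skip — C and D already connected.
D—E (24): skip — D and E already connected.
F—H (24): add — endpoints in different components.
The 2nd edge added is B—C.

B-C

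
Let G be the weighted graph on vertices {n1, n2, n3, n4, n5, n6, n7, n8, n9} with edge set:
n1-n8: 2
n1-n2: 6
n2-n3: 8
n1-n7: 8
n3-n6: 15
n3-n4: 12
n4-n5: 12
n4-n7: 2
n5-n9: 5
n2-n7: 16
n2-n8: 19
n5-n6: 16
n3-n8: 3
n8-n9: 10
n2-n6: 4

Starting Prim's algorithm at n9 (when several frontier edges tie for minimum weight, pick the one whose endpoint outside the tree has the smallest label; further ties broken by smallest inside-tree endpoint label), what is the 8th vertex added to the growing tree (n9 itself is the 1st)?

n7

Grow the tree from n9 using Prim:
Step 1: cheapest edge leaving the tree is n5-n9 (5); add n5.
Step 2: cheapest edge leaving the tree is n8-n9 (10); add n8.
Step 3: cheapest edge leaving the tree is n1-n8 (2); add n1.
Step 4: cheapest edge leaving the tree is n3-n8 (3); add n3.
Step 5: cheapest edge leaving the tree is n1-n2 (6); add n2.
Step 6: cheapest edge leaving the tree is n2-n6 (4); add n6.
Step 7: cheapest edge leaving the tree is n1-n7 (8); add n7.
Step 8: cheapest edge leaving the tree is n4-n7 (2); add n4.
Vertex order: n9, n5, n8, n1, n3, n2, n6, n7, n4. The 8th vertex is n7.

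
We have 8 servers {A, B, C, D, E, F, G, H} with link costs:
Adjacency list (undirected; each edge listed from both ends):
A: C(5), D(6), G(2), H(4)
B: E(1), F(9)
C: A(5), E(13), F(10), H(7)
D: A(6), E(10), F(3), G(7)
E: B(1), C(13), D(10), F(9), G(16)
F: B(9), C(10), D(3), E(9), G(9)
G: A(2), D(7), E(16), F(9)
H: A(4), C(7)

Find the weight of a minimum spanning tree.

Sort edges by weight, then run Kruskal:
B—E (1): add — endpoints in different components.
A—G (2): add — endpoints in different components.
D—F (3): add — endpoints in different components.
A—H (4): add — endpoints in different components.
A—C (5): add — endpoints in different components.
A—D (6): add — endpoints in different components.
C—H (7): skip — C and H already connected.
D—G (7): skip — D and G already connected.
B—F (9): add — endpoints in different components.
MST edges: B—E, A—G, D—F, A—H, A—C, A—D, B—F; total weight 1+2+3+4+5+6+9 = 30.

30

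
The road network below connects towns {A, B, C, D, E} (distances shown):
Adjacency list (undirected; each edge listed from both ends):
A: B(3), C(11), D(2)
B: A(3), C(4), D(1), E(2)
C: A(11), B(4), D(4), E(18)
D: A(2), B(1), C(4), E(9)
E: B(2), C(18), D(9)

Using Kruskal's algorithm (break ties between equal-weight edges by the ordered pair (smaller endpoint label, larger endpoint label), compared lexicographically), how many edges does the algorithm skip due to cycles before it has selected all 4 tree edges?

1

Kruskal: consider edges lightest-first.
B—D (1): add. Components now {A} {B,D} {C} {E}
A—D (2): add. Components now {A,B,D} {C} {E}
B—E (2): add. Components now {A,B,D,E} {C}
A—B (3): skip — A and B already connected.
B—C (4): add. Components now {A,B,C,D,E}
Edges rejected before the tree was complete: 1.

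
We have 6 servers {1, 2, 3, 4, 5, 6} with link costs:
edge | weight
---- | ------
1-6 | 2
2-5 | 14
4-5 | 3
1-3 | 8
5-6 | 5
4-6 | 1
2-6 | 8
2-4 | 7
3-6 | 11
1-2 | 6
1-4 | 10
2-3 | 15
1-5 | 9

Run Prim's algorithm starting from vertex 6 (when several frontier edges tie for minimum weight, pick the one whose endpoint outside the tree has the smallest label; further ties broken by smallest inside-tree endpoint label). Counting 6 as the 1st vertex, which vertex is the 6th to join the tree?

Prim's algorithm from 6:
Step 1: cheapest edge leaving the tree is 4-6 (1); add 4.
Step 2: cheapest edge leaving the tree is 1-6 (2); add 1.
Step 3: cheapest edge leaving the tree is 4-5 (3); add 5.
Step 4: cheapest edge leaving the tree is 1-2 (6); add 2.
Step 5: cheapest edge leaving the tree is 1-3 (8); add 3.
Vertex order: 6, 4, 1, 5, 2, 3. The 6th vertex is 3.

3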